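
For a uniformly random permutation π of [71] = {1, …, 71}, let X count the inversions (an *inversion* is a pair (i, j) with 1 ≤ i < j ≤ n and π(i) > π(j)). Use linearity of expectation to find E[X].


Write X = Σ X_I over the C(71, 2) = 2485 pairs i < j, with X_I the indicator of one inversion.
There are 2485 indicators.
For each fixed pair i < j, the values π(i) and π(j) are two distinct elements of {1, …, 71} in uniformly random order; by symmetry P[π(i) > π(j)] = 1/2.
By linearity: E[X] = 2485 · (1/2) = C(71, 2) · (1/2) = 2485/2 = 2485/2 ≈ 1242.5000.

E[X] = 2485/2 = 1242.5000.


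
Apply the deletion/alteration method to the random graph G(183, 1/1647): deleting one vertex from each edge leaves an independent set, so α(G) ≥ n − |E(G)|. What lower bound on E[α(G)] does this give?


E[|E(G)|] = C(183, 2)·p = 16653 · (1/1647) = 91/9.
E[α(G)] ≥ n − E[|E(G)|] = 183 − 91/9 = 1556/9.
Numerically: ≈ 172.889.
(This is only a lower bound; the true E[α(G)] may be larger.)

E[α(G)] ≥ 1556/9 ≈ 172.889.


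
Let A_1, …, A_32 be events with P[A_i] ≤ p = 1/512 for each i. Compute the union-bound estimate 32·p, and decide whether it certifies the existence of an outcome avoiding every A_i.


Union bound: P[∪_{i=1}^{32} A_i] ≤ Σ_i P[A_i] ≤ 32·p = 32·(1/512) = 1/16.
Numerically: 1/16 ≈ 0.0625.
Is 1/16 < 1? YES.
Since P[∪ A_i] ≤ 1/16 < 1, the complement has P[∩ A_i^c] ≥ 1 − 1/16 = 15/16 > 0, so some outcome avoids every A_i.

32·p = 1/16 ≈ 0.0625; existence CERTIFIED by the union bound.


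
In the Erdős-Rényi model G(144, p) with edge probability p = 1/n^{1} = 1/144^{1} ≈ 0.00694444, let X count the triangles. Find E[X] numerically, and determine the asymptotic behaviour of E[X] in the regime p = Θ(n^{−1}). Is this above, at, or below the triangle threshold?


Number of potential triangles: C(144, 3) = 487344.
Each occurs with probability p³ ≈ (0.00694444)³ ≈ 3.34897977e-07.
By linearity: E[X] = C(144, 3)·p³ ≈ 487344 · 3.34897977e-07 ≈ 0.163211.
Here α = 1, so p = 1/n is exactly at the triangle threshold p ~ 1/n. Asymptotically E[X] → c³/6 = 1³/6 = 1/6 ≈ 0.166667, a bounded constant. In this regime the triangle count is asymptotically Poisson(c³/6).

E[X] ≈ 0.163211; in regime p = Θ(1/n^{1}) E[X] stays bounded (at the triangle threshold p ~ 1/n).


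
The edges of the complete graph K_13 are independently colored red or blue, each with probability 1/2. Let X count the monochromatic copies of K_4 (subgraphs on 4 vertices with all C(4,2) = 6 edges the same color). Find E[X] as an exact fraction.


Let X = Σ_S X_S over the C(13, 4) = 715 subsets S of size 4, where X_S = 1 if the K_4 on S is monochromatic.
For a fixed S, the K_4 on S has C(4, 2) = 6 edges. P[all 6 edges red] = (1/2)^6, and likewise for blue, so P[monochromatic] = 2·(1/2)^6 = 2^{1 − 6} = 1/32.
By linearity: E[X] = C(13, 4) · 2^{1 − 6} = 715 · 1/32 = 715/32.
Numerically: E[X] ≈ 22.3438.

E[X] = C(13,4)·2^(1−C(4,2)) = 715/32 ≈ 22.3438.


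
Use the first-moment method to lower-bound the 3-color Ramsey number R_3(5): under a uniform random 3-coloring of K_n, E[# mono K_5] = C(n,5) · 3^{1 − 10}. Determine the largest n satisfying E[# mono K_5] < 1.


We need C(n, 5) · 3^{1 − 10} < 1, i.e. C(n, 5) < 3^{10 − 1} = 19683.
Check values of n near the boundary:
  n = 17: C(17, 5) = 6188; 6188 < 19683? YES
  n = 18: C(18, 5) = 8568; 8568 < 19683? YES
  n = 19: C(19, 5) = 11628; 11628 < 19683? YES
  n = 20: C(20, 5) = 15504; 15504 < 19683? YES
  n = 21: C(21, 5) = 20349; 20349 < 19683? NO
  n = 22: C(22, 5) = 26334; 26334 < 19683? NO
  n = 23: C(23, 5) = 33649; 33649 < 19683? NO
The largest n with C(n, 5) < 19683 is n = 20 (where E[X] = 5168/6561 ≈ 0.788). Hence R_3(5) > 20, i.e. R_3(5) ≥ 21.

Largest n = 20; hence R_3(5) > 20.


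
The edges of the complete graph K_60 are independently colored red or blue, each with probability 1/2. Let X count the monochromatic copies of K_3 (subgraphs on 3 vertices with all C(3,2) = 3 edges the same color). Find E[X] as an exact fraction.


Let X = Σ_S X_S over the C(60, 3) = 34220 subsets S of size 3, where X_S = 1 if the K_3 on S is monochromatic.
For a fixed S, the K_3 on S has C(3, 2) = 3 edges. P[all 3 edges red] = (1/2)^3, and likewise for blue, so P[monochromatic] = 2·(1/2)^3 = 2^{1 − 3} = 1/4.
Summing: E[X] = C(60, 3) · 2^{1 − 3} = 34220 · 1/4 = 8555.
Numerically: E[X] ≈ 8555.000.

E[X] = C(60,3)·2^(1−C(3,2)) = 8555 ≈ 8555.000.


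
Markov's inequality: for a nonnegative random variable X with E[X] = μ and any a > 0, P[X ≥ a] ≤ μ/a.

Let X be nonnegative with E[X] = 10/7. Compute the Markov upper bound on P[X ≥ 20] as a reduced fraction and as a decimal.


μ = E[X] = 10/7, a = 20.
Markov: P[X ≥ 20] ≤ μ/a = (10/7)/20 = 1/14.
Numerically: ≈ 0.0714.
(Since a = 20 > μ = 1.4286, the bound 1/14 is < 1 and informative.)

P[X ≥ 20] ≤ 1/14 ≈ 0.0714.


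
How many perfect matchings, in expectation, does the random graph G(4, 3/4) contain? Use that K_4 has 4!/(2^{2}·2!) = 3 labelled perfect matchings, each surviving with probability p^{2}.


K_4 has 4!/(2^{2}·2!) = 3 labelled perfect matchings.
For each such perfect matching H, let X_H = 1 if all 2 edges of H are present in G. Then P[X_H = 1] = p^{2} = (3/4)^{2} = 9/16.
By linearity: E[X] = Σ_H E[X_H] = 3 · p^{2} = 3 · 9/16 = 27/16.
Numerically: E[X] ≈ 1.688.

E[X] = 3 · (3/4)^{2} = 27/16 ≈ 1.688.


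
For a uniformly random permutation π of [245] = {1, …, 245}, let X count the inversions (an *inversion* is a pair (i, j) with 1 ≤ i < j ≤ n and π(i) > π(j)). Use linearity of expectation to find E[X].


Write X = Σ X_I over the C(245, 2) = 29890 pairs i < j, with X_I the indicator of one inversion.
There are 29890 indicators.
For each fixed pair i < j, the values π(i) and π(j) are two distinct elements of {1, …, 245} in uniformly random order; by symmetry P[π(i) > π(j)] = 1/2.
By linearity: E[X] = 29890 · (1/2) = C(245, 2) · (1/2) = 29890/2 = 14945 ≈ 14945.000000.

E[X] = 14945 = 14945.000000.


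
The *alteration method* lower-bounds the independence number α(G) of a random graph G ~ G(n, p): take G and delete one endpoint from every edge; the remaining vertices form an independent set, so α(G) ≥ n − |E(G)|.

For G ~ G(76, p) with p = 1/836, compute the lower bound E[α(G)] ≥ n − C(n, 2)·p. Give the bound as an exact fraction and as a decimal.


E[|E(G)|] = C(76, 2)·p = 2850 · (1/836) = 75/22.
E[α(G)] ≥ n − E[|E(G)|] = 76 − 75/22 = 1597/22.
Numerically: ≈ 72.59091.
(This is only a lower bound; the true E[α(G)] may be larger.)

E[α(G)] ≥ 1597/22 ≈ 72.59091.


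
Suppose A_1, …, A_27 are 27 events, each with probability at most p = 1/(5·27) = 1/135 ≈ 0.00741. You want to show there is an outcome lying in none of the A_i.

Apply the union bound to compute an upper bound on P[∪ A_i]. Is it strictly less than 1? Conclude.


Union bound: P[∪_{i=1}^{27} A_i] ≤ Σ_i P[A_i] ≤ 27·p = 27·(1/135) = 1/5.
Numerically: 1/5 ≈ 0.20000.
Is 1/5 < 1? YES.
Since P[∪ A_i] ≤ 1/5 < 1, the complement has P[∩ A_i^c] ≥ 1 − 1/5 = 4/5 > 0, so some outcome avoids every A_i.

27·p = 1/5 ≈ 0.20000; existence CERTIFIED by the union bound.


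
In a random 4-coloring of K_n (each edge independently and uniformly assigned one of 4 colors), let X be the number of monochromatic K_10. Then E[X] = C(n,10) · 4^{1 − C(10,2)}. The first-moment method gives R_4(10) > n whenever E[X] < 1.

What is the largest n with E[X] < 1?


We need C(n, 10) · 4^{1 − 45} < 1, i.e. C(n, 10) < 4^{45 − 1} = 309485009821345068724781056.
Check values of n near the boundary:
  n = 2020: C(2020, 10) = 304832018578739931133653656; 304832018578739931133653656 < 309485009821345068724781056? YES
  n = 2021: C(2021, 10) = 306347841644770462864800616; 306347841644770462864800616 < 309485009821345068724781056? YES
  n = 2022: C(2022, 10) = 307870445231474093395937796; 307870445231474093395937796 < 309485009821345068724781056? YES
  n = 2023: C(2023, 10) = 309399856285778485315440716; 309399856285778485315440716 < 309485009821345068724781056? YES
  n = 2024: C(2024, 10) = 310936101848269937576192656; 310936101848269937576192656 < 309485009821345068724781056? NO
The largest n with C(n, 10) < 309485009821345068724781056 is n = 2023 (where E[X] = 77349964071444621328860179/77371252455336267181195264 ≈ 0.9997). Hence R_4(10) > 2023, i.e. R_4(10) ≥ 2024.

Largest n = 2023; hence R_4(10) > 2023.


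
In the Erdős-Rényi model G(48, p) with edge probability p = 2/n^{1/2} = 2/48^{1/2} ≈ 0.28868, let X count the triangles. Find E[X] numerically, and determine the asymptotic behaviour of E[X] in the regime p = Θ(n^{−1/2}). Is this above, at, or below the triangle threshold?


Number of potential triangles: C(48, 3) = 17296.
Each occurs with probability p³ ≈ (0.28868)³ ≈ 2.4056261e-02.
By linearity: E[X] = C(48, 3)·p³ ≈ 17296 · 2.4056261e-02 ≈ 416.07709.
Since α = 1/2 < 1, p = c/n^{1/2} ≫ 1/n is above the triangle threshold p ~ 1/n. Asymptotically E[X] ~ (c³/6)·n^{3(1−α)} = (2³/6)·n^{1.5} → ∞; triangles are abundant w.h.p.

E[X] ≈ 416.07709; in regime p = Θ(1/n^{1/2}) E[X] diverges (above the triangle threshold p ~ 1/n).


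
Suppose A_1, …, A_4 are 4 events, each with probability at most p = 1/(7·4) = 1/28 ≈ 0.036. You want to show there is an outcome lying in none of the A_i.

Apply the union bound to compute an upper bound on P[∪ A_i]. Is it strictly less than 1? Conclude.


Union bound: P[∪_{i=1}^{4} A_i] ≤ Σ_i P[A_i] ≤ 4·p = 4·(1/28) = 1/7.
Numerically: 1/7 ≈ 0.143.
Is 1/7 < 1? YES.
Since P[∪ A_i] ≤ 1/7 < 1, the complement has P[∩ A_i^c] ≥ 1 − 1/7 = 6/7 > 0, so some outcome avoids every A_i.

4·p = 1/7 ≈ 0.143; existence CERTIFIED by the union bound.


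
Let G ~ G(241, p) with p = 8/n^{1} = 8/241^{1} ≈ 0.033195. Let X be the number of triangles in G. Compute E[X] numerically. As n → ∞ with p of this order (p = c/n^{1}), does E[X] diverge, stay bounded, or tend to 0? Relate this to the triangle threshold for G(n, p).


Number of potential triangles: C(241, 3) = 2303960.
Each occurs with probability p³ ≈ (0.033195)³ ≈ 3.6577905e-05.
By linearity: E[X] = C(241, 3)·p³ ≈ 2303960 · 3.6577905e-05 ≈ 84.27403.
Here α = 1, so p = 8/n is exactly at the triangle threshold p ~ 1/n. Asymptotically E[X] → c³/6 = 8³/6 = 256/3 ≈ 85.33333, a bounded constant. In this regime the triangle count is asymptotically Poisson(c³/6).

E[X] ≈ 84.27403; in regime p = Θ(1/n^{1}) E[X] stays bounded (at the triangle threshold p ~ 1/n).


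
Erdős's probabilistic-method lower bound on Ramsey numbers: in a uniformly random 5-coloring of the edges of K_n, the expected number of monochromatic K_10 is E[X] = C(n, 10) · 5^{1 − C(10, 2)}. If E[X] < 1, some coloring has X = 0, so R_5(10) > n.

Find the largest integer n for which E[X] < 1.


We need C(n, 10) · 5^{1 − 45} < 1, i.e. C(n, 10) < 5^{45 − 1} = 5684341886080801486968994140625.
Check values of n near the boundary:
  n = 5391: C(5391, 10) = 5666344714787188828795213697883; 5666344714787188828795213697883 < 5684341886080801486968994140625? YES
  n = 5392: C(5392, 10) = 5676873040158402483252283957448; 5676873040158402483252283957448 < 5684341886080801486968994140625? YES
  n = 5393: C(5393, 10) = 5687418968154238267170642278008; 5687418968154238267170642278008 < 5684341886080801486968994140625? NO
  n = 5394: C(5394, 10) = 5697982524930156243149785372878; 5697982524930156243149785372878 < 5684341886080801486968994140625? NO
The largest n with C(n, 10) < 5684341886080801486968994140625 is n = 5392 (where E[X] = 5676873040158402483252283957448/5684341886080801486968994140625 ≈ 0.999). Hence R_5(10) > 5392, i.e. R_5(10) ≥ 5393.

Largest n = 5392; hence R_5(10) > 5392.


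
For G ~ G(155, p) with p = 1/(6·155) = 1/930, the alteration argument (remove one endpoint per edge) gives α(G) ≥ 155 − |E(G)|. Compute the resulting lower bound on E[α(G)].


E[|E(G)|] = C(155, 2)·p = 11935 · (1/930) = 77/6.
E[α(G)] ≥ n − E[|E(G)|] = 155 − 77/6 = 853/6.
Numerically: ≈ 142.166667.
(This is only a lower bound; the true E[α(G)] may be larger.)

E[α(G)] ≥ 853/6 ≈ 142.166667.


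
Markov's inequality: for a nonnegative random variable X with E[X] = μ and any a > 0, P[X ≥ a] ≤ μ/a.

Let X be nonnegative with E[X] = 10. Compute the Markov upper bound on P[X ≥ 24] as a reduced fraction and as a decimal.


μ = E[X] = 10, a = 24.
Markov: P[X ≥ 24] ≤ μ/a = (10)/24 = 5/12.
Numerically: ≈ 0.4167.
(Since a = 24 > μ = 10.0000, the bound 5/12 is < 1 and informative.)

P[X ≥ 24] ≤ 5/12 ≈ 0.4167.


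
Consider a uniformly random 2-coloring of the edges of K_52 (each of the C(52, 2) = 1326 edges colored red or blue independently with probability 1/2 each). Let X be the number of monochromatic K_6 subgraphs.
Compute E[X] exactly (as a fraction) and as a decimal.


Let X = Σ_S X_S over the C(52, 6) = 20358520 subsets S of size 6, where X_S = 1 if the K_6 on S is monochromatic.
For a fixed S, the K_6 on S has C(6, 2) = 15 edges. P[all 15 edges red] = (1/2)^15, and likewise for blue, so P[monochromatic] = 2·(1/2)^15 = 2^{1 − 15} = 1/16384.
Summing: E[X] = C(52, 6) · 2^{1 − 15} = 20358520 · 1/16384 = 2544815/2048.
Numerically: E[X] ≈ 1242.5854.

E[X] = C(52,6)·2^(1−C(6,2)) = 2544815/2048 ≈ 1242.5854.


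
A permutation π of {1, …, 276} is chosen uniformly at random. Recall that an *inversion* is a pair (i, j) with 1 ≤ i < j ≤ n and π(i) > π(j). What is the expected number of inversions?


Write X = Σ X_I over the C(276, 2) = 37950 pairs i < j, with X_I the indicator of one inversion.
There are 37950 indicators.
For each fixed pair i < j, the values π(i) and π(j) are two distinct elements of {1, …, 276} in uniformly random order; by symmetry P[π(i) > π(j)] = 1/2.
By linearity: E[X] = 37950 · (1/2) = C(276, 2) · (1/2) = 37950/2 = 18975 ≈ 18975.000000.

E[X] = 18975 = 18975.000000.


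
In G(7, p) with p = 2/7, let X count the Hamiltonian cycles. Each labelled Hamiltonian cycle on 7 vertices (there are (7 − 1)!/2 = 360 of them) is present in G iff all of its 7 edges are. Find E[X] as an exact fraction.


K_7 has (7 − 1)!/2 = 360 labelled Hamiltonian cycles.
For each such Hamiltonian cycle H, let X_H = 1 if all 7 edges of H are present in G. Then P[X_H = 1] = p^{7} = (2/7)^{7} = 128/823543.
By linearity: E[X] = Σ_H E[X_H] = 360 · p^{7} = 360 · 128/823543 = 46080/823543.
Numerically: E[X] ≈ 0.05595.

E[X] = 360 · (2/7)^{7} = 46080/823543 ≈ 0.05595.


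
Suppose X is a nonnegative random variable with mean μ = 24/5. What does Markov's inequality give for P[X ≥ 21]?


μ = E[X] = 24/5, a = 21.
Markov: P[X ≥ 21] ≤ μ/a = (24/5)/21 = 8/35.
Numerically: ≈ 0.229.
(Since a = 21 > μ = 4.800, the bound 8/35 is < 1 and informative.)

P[X ≥ 21] ≤ 8/35 ≈ 0.229.


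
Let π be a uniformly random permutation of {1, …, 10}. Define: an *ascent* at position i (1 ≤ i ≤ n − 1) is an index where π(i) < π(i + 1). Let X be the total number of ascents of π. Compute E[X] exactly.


Write X = Σ X_I over i = 1, …, 9, with X_I the indicator of one ascent.
There are 9 indicators.
For each fixed i, the pair (π(i), π(i+1)) is a uniformly random ordered pair of distinct values from {1, …, 10}; by symmetry P[π(i) < π(i+1)] = 1/2.
By linearity: E[X] = 9 · (1/2) = (10 − 1) · (1/2) = 9/2 ≈ 4.500.

E[X] = 9/2 = 4.500.


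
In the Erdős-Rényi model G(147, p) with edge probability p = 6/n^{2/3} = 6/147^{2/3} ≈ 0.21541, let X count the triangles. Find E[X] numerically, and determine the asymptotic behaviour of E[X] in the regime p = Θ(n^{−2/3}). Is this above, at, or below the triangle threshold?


Number of potential triangles: C(147, 3) = 518665.
Each occurs with probability p³ ≈ (0.21541)³ ≈ 9.9958351e-03.
By linearity: E[X] = C(147, 3)·p³ ≈ 518665 · 9.9958351e-03 ≈ 5184.48980.
Since α = 2/3 < 1, p = c/n^{2/3} ≫ 1/n is above the triangle threshold p ~ 1/n. Asymptotically E[X] ~ (c³/6)·n^{3(1−α)} = (6³/6)·n^{1} → ∞; triangles are abundant w.h.p.

E[X] ≈ 5184.48980; in regime p = Θ(1/n^{2/3}) E[X] diverges (above the triangle threshold p ~ 1/n).


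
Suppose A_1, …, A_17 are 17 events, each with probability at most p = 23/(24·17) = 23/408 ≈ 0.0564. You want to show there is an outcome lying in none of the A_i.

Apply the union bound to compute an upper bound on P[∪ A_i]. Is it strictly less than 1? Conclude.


Union bound: P[∪_{i=1}^{17} A_i] ≤ Σ_i P[A_i] ≤ 17·p = 17·(23/408) = 23/24.
Numerically: 23/24 ≈ 0.9583.
Is 23/24 < 1? YES.
Since P[∪ A_i] ≤ 23/24 < 1, the complement has P[∩ A_i^c] ≥ 1 − 23/24 = 1/24 > 0, so some outcome avoids every A_i.

17·p = 23/24 ≈ 0.9583; existence CERTIFIED by the union bound.


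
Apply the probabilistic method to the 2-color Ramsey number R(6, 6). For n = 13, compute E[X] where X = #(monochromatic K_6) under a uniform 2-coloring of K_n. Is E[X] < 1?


E[X] = C(13, 6) · 2^{1 − 15} = 1716 · 2^{−14} = 1716/16384.
As a reduced fraction: E[X] = 429/4096 ≈ 0.104736.
Is E[X] < 1? YES.
Since E[X] < 1, there exists a 2-coloring of K_{13} with no monochromatic K_6; hence R(6, 6) > 13.

E[X] = 429/4096 ≈ 0.104736; E[X] < 1, so R(6, 6) > 13.


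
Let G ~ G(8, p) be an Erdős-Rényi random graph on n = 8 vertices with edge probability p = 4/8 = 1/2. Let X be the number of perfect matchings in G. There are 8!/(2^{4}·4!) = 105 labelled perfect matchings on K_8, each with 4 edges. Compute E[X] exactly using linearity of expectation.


K_8 has 8!/(2^{4}·4!) = 105 labelled perfect matchings.
For each such perfect matching H, let X_H = 1 if all 4 edges of H are present in G. Then P[X_H = 1] = p^{4} = (1/2)^{4} = 1/16.
By linearity of expectation: E[X] = Σ_H E[X_H] = 105 · p^{4} = 105 · 1/16 = 105/16.
Numerically: E[X] ≈ 6.56.

E[X] = 105 · (1/2)^{4} = 105/16 ≈ 6.56.


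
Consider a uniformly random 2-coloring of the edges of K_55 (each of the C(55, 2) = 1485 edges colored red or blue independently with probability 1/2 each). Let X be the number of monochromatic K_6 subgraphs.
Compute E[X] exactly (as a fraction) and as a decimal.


Let X = Σ_S X_S over the C(55, 6) = 28989675 subsets S of size 6, where X_S = 1 if the K_6 on S is monochromatic.
For a fixed S, the K_6 on S has C(6, 2) = 15 edges. P[all 15 edges red] = (1/2)^15, and likewise for blue, so P[monochromatic] = 2·(1/2)^15 = 2^{1 − 15} = 1/16384.
Summing: E[X] = C(55, 6) · 2^{1 − 15} = 28989675 · 1/16384 = 28989675/16384.
Numerically: E[X] ≈ 1769.38934.

E[X] = C(55,6)·2^(1−C(6,2)) = 28989675/16384 ≈ 1769.38934.


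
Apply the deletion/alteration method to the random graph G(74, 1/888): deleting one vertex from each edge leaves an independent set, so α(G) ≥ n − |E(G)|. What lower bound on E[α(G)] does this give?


E[|E(G)|] = C(74, 2)·p = 2701 · (1/888) = 73/24.
E[α(G)] ≥ n − E[|E(G)|] = 74 − 73/24 = 1703/24.
Numerically: ≈ 70.958.
(This is only a lower bound; the true E[α(G)] may be larger.)

E[α(G)] ≥ 1703/24 ≈ 70.958.


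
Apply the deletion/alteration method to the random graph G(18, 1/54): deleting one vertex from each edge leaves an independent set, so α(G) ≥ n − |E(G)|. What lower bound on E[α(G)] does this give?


E[|E(G)|] = C(18, 2)·p = 153 · (1/54) = 17/6.
E[α(G)] ≥ n − E[|E(G)|] = 18 − 17/6 = 91/6.
Numerically: ≈ 15.167.
(This is only a lower bound; the true E[α(G)] may be larger.)

E[α(G)] ≥ 91/6 ≈ 15.167.


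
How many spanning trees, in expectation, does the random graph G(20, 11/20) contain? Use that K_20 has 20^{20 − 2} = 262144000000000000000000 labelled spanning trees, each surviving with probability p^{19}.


K_20 has 20^{20 − 2} = 262144000000000000000000 labelled spanning trees.
For each such spanning tree H, let X_H = 1 if all 19 edges of H are present in G. Then P[X_H = 1] = p^{19} = (11/20)^{19} = 61159090448414546291/5242880000000000000000000.
Summing the indicators: E[X] = Σ_H E[X_H] = 262144000000000000000000 · p^{19} = 262144000000000000000000 · 61159090448414546291/5242880000000000000000000 = 61159090448414546291/20.
Numerically: E[X] ≈ 3.06e+18.

E[X] = 262144000000000000000000 · (11/20)^{19} = 61159090448414546291/20 ≈ 3.06e+18.


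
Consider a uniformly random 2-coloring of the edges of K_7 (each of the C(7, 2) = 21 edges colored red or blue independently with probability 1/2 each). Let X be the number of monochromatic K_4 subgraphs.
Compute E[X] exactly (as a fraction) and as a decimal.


Let X = Σ_S X_S over the C(7, 4) = 35 subsets S of size 4, where X_S = 1 if the K_4 on S is monochromatic.
For a fixed S, the K_4 on S has C(4, 2) = 6 edges. P[all 6 edges red] = (1/2)^6, and likewise for blue, so P[monochromatic] = 2·(1/2)^6 = 2^{1 − 6} = 1/32.
By linearity of expectation: E[X] = C(7, 4) · 2^{1 − 6} = 35 · 1/32 = 35/32.
Numerically: E[X] ≈ 1.093750.

E[X] = C(7,4)·2^(1−C(4,2)) = 35/32 ≈ 1.093750.


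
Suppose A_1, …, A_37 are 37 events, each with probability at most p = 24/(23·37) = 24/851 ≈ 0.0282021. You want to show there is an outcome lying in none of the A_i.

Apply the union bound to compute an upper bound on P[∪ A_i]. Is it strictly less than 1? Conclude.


Union bound: P[∪_{i=1}^{37} A_i] ≤ Σ_i P[A_i] ≤ 37·p = 37·(24/851) = 24/23.
Numerically: 24/23 ≈ 1.0434783.
Is 24/23 < 1? NO.
Since the bound 24/23 is ≥ 1, the union bound is uninformative here; it does NOT by itself certify existence.

37·p = 24/23 ≈ 1.0434783; existence NOT certified by the union bound.


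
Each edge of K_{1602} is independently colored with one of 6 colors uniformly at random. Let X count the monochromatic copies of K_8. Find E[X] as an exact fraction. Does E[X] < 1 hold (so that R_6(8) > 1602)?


E[X] = C(1602, 8) · 6^{1 − 28} = 1057248389245018627800 · 6^{−27} = 1057248389245018627800/1023490369077469249536.
As a reduced fraction: E[X] = 14684005406180814275/14215144014964850688 ≈ 1.033.
Is E[X] < 1? NO.
Since E[X] ≥ 1, the first-moment bound is inconclusive at n = 1602; it does NOT by itself certify R_6(8) > 1602.

E[X] = 14684005406180814275/14215144014964850688 ≈ 1.033; E[X] ≥ 1; first-moment method inconclusive here.


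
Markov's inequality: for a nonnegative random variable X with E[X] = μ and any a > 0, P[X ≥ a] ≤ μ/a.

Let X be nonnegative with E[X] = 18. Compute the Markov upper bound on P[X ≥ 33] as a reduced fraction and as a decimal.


μ = E[X] = 18, a = 33.
Markov: P[X ≥ 33] ≤ μ/a = (18)/33 = 6/11.
Numerically: ≈ 0.54545.
(Since a = 33 > μ = 18.00000, the bound 6/11 is < 1 and informative.)

P[X ≥ 33] ≤ 6/11 ≈ 0.54545.


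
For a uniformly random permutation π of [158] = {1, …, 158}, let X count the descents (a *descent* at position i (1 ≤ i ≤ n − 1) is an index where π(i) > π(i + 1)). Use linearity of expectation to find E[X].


Write X = Σ X_I over i = 1, …, 157, with X_I the indicator of one descent.
There are 157 indicators.
For each fixed i, the pair (π(i), π(i+1)) is a uniformly random ordered pair of distinct values from {1, …, 158}; by symmetry P[π(i) > π(i+1)] = 1/2.
By linearity: E[X] = 157 · (1/2) = (158 − 1) · (1/2) = 157/2 ≈ 78.50000.

E[X] = 157/2 = 78.50000.


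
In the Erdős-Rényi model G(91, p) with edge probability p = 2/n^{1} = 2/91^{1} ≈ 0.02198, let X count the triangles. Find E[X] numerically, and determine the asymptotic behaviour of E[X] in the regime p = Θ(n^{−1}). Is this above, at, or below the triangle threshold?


Number of potential triangles: C(91, 3) = 121485.
Each occurs with probability p³ ≈ (0.02198)³ ≈ 1.061612e-05.
By linearity: E[X] = C(91, 3)·p³ ≈ 121485 · 1.061612e-05 ≈ 1.2897.
Here α = 1, so p = 2/n is exactly at the triangle threshold p ~ 1/n. Asymptotically E[X] → c³/6 = 2³/6 = 4/3 ≈ 1.3333, a bounded constant. In this regime the triangle count is asymptotically Poisson(c³/6).

E[X] ≈ 1.2897; in regime p = Θ(1/n^{1}) E[X] stays bounded (at the triangle threshold p ~ 1/n).


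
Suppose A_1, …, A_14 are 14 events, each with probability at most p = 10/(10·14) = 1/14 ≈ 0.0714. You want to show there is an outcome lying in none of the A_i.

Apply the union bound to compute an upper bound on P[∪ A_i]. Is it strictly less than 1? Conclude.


Union bound: P[∪_{i=1}^{14} A_i] ≤ Σ_i P[A_i] ≤ 14·p = 14·(1/14) = 1.
Numerically: 1 ≈ 1.0000.
Is 1 < 1? NO.
Since the bound 1 is ≥ 1, the union bound is uninformative here; it does NOT by itself certify existence.

14·p = 1 ≈ 1.0000; existence NOT certified by the union bound.


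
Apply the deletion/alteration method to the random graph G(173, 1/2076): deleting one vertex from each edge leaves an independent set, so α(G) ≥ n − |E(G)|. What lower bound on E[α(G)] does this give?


E[|E(G)|] = C(173, 2)·p = 14878 · (1/2076) = 43/6.
E[α(G)] ≥ n − E[|E(G)|] = 173 − 43/6 = 995/6.
Numerically: ≈ 165.833.
(This is only a lower bound; the true E[α(G)] may be larger.)

E[α(G)] ≥ 995/6 ≈ 165.833.


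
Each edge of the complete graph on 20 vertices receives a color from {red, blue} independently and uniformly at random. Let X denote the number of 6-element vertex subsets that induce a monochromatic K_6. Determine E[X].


Let X = Σ_S X_S over the C(20, 6) = 38760 subsets S of size 6, where X_S = 1 if the K_6 on S is monochromatic.
For a fixed S, the K_6 on S has C(6, 2) = 15 edges. P[all 15 edges red] = (1/2)^15, and likewise for blue, so P[monochromatic] = 2·(1/2)^15 = 2^{1 − 15} = 1/16384.
By linearity: E[X] = C(20, 6) · 2^{1 − 15} = 38760 · 1/16384 = 4845/2048.
Numerically: E[X] ≈ 2.3657.

E[X] = C(20,6)·2^(1−C(6,2)) = 4845/2048 ≈ 2.3657.


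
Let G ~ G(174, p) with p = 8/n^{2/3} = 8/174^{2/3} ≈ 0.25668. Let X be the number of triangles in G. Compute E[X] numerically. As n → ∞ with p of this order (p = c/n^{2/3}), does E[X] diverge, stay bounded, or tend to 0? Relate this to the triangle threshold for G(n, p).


Number of potential triangles: C(174, 3) = 862924.
Each occurs with probability p³ ≈ (0.25668)³ ≈ 1.6911085e-02.
By linearity: E[X] = C(174, 3)·p³ ≈ 862924 · 1.6911085e-02 ≈ 14592.98084.
Since α = 2/3 < 1, p = c/n^{2/3} ≫ 1/n is above the triangle threshold p ~ 1/n. Asymptotically E[X] ~ (c³/6)·n^{3(1−α)} = (8³/6)·n^{1} → ∞; triangles are abundant w.h.p.

E[X] ≈ 14592.98084; in regime p = Θ(1/n^{2/3}) E[X] diverges (above the triangle threshold p ~ 1/n).


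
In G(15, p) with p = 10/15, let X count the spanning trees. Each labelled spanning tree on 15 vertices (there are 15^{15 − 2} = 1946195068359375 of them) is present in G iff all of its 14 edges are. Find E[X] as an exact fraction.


K_15 has 15^{15 − 2} = 1946195068359375 labelled spanning trees.
For each such spanning tree H, let X_H = 1 if all 14 edges of H are present in G. Then P[X_H = 1] = p^{14} = (2/3)^{14} = 16384/4782969.
Summing the indicators: E[X] = Σ_H E[X_H] = 1946195068359375 · p^{14} = 1946195068359375 · 16384/4782969 = 20000000000000/3.
Numerically: E[X] ≈ 6.6667e+12.

E[X] = 1946195068359375 · (2/3)^{14} = 20000000000000/3 ≈ 6.6667e+12.


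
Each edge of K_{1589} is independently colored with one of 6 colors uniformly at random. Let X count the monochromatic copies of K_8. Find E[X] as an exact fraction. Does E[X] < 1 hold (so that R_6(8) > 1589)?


E[X] = C(1589, 8) · 6^{1 − 28} = 990389025825605844438 · 6^{−27} = 990389025825605844438/1023490369077469249536.
As a reduced fraction: E[X] = 165064837637600974073/170581728179578208256 ≈ 0.9676584.
Is E[X] < 1? YES.
Since E[X] < 1, there exists a 6-coloring of K_{1589} with no monochromatic K_8; hence R_6(8) > 1589.

E[X] = 165064837637600974073/170581728179578208256 ≈ 0.9676584; E[X] < 1, so R_6(8) > 1589.


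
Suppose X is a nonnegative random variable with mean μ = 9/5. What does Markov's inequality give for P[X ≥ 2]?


μ = E[X] = 9/5, a = 2.
Markov: P[X ≥ 2] ≤ μ/a = (9/5)/2 = 9/10.
Numerically: ≈ 0.90000.
(Since a = 2 > μ = 1.80000, the bound 9/10 is < 1 and informative.)

P[X ≥ 2] ≤ 9/10 ≈ 0.90000.


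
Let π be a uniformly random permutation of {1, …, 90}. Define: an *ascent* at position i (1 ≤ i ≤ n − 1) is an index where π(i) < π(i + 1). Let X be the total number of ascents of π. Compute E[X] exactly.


Write X = Σ X_I over i = 1, …, 89, with X_I the indicator of one ascent.
There are 89 indicators.
For each fixed i, the pair (π(i), π(i+1)) is a uniformly random ordered pair of distinct values from {1, …, 90}; by symmetry P[π(i) < π(i+1)] = 1/2.
By linearity: E[X] = 89 · (1/2) = (90 − 1) · (1/2) = 89/2 ≈ 44.5000.

E[X] = 89/2 = 44.5000.


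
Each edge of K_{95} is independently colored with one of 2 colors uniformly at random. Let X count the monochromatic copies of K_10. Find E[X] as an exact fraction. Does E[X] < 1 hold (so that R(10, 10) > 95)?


E[X] = C(95, 10) · 2^{1 − 45} = 10104934117421 · 2^{−44} = 10104934117421/17592186044416.
As a reduced fraction: E[X] = 10104934117421/17592186044416 ≈ 0.5743990.
Is E[X] < 1? YES.
Since E[X] < 1, there exists a 2-coloring of K_{95} with no monochromatic K_10; hence R(10, 10) > 95.

E[X] = 10104934117421/17592186044416 ≈ 0.5743990; E[X] < 1, so R(10, 10) > 95.


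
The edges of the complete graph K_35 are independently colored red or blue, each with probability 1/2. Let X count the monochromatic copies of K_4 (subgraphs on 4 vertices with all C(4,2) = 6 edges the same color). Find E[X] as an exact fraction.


Let X = Σ_S X_S over the C(35, 4) = 52360 subsets S of size 4, where X_S = 1 if the K_4 on S is monochromatic.
For a fixed S, the K_4 on S has C(4, 2) = 6 edges. P[all 6 edges red] = (1/2)^6, and likewise for blue, so P[monochromatic] = 2·(1/2)^6 = 2^{1 − 6} = 1/32.
Summing: E[X] = C(35, 4) · 2^{1 − 6} = 52360 · 1/32 = 6545/4.
Numerically: E[X] ≈ 1636.250.

E[X] = C(35,4)·2^(1−C(4,2)) = 6545/4 ≈ 1636.250.


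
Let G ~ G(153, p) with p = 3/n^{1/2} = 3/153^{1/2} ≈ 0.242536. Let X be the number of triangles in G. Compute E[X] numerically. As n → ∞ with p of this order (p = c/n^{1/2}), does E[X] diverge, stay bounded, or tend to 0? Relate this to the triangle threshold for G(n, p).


Number of potential triangles: C(153, 3) = 585276.
Each occurs with probability p³ ≈ (0.242536)³ ≈ 1.42668015e-02.
By linearity: E[X] = C(153, 3)·p³ ≈ 585276 · 1.42668015e-02 ≈ 8350.016499.
Since α = 1/2 < 1, p = c/n^{1/2} ≫ 1/n is above the triangle threshold p ~ 1/n. Asymptotically E[X] ~ (c³/6)·n^{3(1−α)} = (3³/6)·n^{1.5} → ∞; triangles are abundant w.h.p.

E[X] ≈ 8350.016499; in regime p = Θ(1/n^{1/2}) E[X] diverges (above the triangle threshold p ~ 1/n).


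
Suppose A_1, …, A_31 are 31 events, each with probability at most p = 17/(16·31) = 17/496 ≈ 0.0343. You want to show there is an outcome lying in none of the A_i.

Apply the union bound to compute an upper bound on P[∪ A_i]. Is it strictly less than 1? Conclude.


Union bound: P[∪_{i=1}^{31} A_i] ≤ Σ_i P[A_i] ≤ 31·p = 31·(17/496) = 17/16.
Numerically: 17/16 ≈ 1.0625.
Is 17/16 < 1? NO.
Since the bound 17/16 is ≥ 1, the union bound is uninformative here; it does NOT by itself certify existence.

31·p = 17/16 ≈ 1.0625; existence NOT certified by the union bound.


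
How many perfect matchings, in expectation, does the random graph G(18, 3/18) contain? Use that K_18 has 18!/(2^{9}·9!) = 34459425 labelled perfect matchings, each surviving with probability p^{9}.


K_18 has 18!/(2^{9}·9!) = 34459425 labelled perfect matchings.
For each such perfect matching H, let X_H = 1 if all 9 edges of H are present in G. Then P[X_H = 1] = p^{9} = (1/6)^{9} = 1/10077696.
Summing the indicators: E[X] = Σ_H E[X_H] = 34459425 · p^{9} = 34459425 · 1/10077696 = 425425/124416.
Numerically: E[X] ≈ 3.42.

E[X] = 34459425 · (1/6)^{9} = 425425/124416 ≈ 3.42.


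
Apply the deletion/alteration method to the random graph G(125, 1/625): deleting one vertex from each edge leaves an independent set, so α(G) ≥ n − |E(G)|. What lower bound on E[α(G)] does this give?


E[|E(G)|] = C(125, 2)·p = 7750 · (1/625) = 62/5.
E[α(G)] ≥ n − E[|E(G)|] = 125 − 62/5 = 563/5.
Numerically: ≈ 112.600000.
(This is only a lower bound; the true E[α(G)] may be larger.)

E[α(G)] ≥ 563/5 ≈ 112.600000.


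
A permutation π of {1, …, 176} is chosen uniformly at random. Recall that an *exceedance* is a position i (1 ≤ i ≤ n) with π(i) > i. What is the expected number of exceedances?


Write X = Σ_{i=1}^{176} X_i, where X_i = 1_{π(i) > i}.
For each fixed i, π(i) is uniform over {1, …, 176} (marginal of a uniform permutation), so P[π(i) > i] = (n − i)/n. Summing: Σ_{i=1}^{176} (n − i)/n = (0 + 1 + … + 175)/176 = 176(176 − 1)/(2·176) = (176 − 1)/2.
Hence E[X] = Σ_{i=1}^{176} (176 − i)/176 = 175/2 ≈ 87.50000.

E[X] = 175/2 = 87.50000.


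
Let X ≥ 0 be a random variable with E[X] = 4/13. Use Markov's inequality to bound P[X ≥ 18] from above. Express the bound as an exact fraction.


μ = E[X] = 4/13, a = 18.
Markov: P[X ≥ 18] ≤ μ/a = (4/13)/18 = 2/117.
Numerically: ≈ 0.01709.
(Since a = 18 > μ = 0.30769, the bound 2/117 is < 1 and informative.)

P[X ≥ 18] ≤ 2/117 ≈ 0.01709.


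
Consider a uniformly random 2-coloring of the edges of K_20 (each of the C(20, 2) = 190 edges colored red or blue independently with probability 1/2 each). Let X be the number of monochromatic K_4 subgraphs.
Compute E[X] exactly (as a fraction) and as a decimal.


Let X = Σ_S X_S over the C(20, 4) = 4845 subsets S of size 4, where X_S = 1 if the K_4 on S is monochromatic.
For a fixed S, the K_4 on S has C(4, 2) = 6 edges. P[all 6 edges red] = (1/2)^6, and likewise for blue, so P[monochromatic] = 2·(1/2)^6 = 2^{1 − 6} = 1/32.
Summing: E[X] = C(20, 4) · 2^{1 − 6} = 4845 · 1/32 = 4845/32.
Numerically: E[X] ≈ 151.4062.

E[X] = C(20,4)·2^(1−C(4,2)) = 4845/32 ≈ 151.4062.


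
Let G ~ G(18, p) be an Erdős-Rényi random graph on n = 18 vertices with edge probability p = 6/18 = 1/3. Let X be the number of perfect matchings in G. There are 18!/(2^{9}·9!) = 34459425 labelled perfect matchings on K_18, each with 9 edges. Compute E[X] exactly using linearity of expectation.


K_18 has 18!/(2^{9}·9!) = 34459425 labelled perfect matchings.
For each such perfect matching H, let X_H = 1 if all 9 edges of H are present in G. Then P[X_H = 1] = p^{9} = (1/3)^{9} = 1/19683.
By linearity: E[X] = Σ_H E[X_H] = 34459425 · p^{9} = 34459425 · 1/19683 = 425425/243.
Numerically: E[X] ≈ 1750.7.

E[X] = 34459425 · (1/3)^{9} = 425425/243 ≈ 1750.7.


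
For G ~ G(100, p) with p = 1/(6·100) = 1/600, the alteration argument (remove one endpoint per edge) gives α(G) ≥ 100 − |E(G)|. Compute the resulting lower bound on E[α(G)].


E[|E(G)|] = C(100, 2)·p = 4950 · (1/600) = 33/4.
E[α(G)] ≥ n − E[|E(G)|] = 100 − 33/4 = 367/4.
Numerically: ≈ 91.750000.
(This is only a lower bound; the true E[α(G)] may be larger.)

E[α(G)] ≥ 367/4 ≈ 91.750000.


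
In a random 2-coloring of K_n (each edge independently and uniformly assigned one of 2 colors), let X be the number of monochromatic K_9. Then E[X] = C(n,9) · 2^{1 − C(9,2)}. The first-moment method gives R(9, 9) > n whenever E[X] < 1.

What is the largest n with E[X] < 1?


We need C(n, 9) · 2^{1 − 36} < 1, i.e. C(n, 9) < 2^{36 − 1} = 34359738368.
Check values of n near the boundary:
  n = 63: C(63, 9) = 23667689815; 23667689815 < 34359738368? YES
  n = 64: C(64, 9) = 27540584512; 27540584512 < 34359738368? YES
  n = 65: C(65, 9) = 31966749880; 31966749880 < 34359738368? YES
  n = 66: C(66, 9) = 37014131440; 37014131440 < 34359738368? NO
  n = 67: C(67, 9) = 42757703560; 42757703560 < 34359738368? NO
The largest n with C(n, 9) < 34359738368 is n = 65 (where E[X] = 3995843735/4294967296 ≈ 0.930). Hence R(9, 9) > 65, i.e. R(9, 9) ≥ 66.

Largest n = 65; hence R(9, 9) > 65.


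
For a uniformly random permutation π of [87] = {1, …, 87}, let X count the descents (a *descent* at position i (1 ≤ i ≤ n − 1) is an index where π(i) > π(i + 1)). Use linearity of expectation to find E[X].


Write X = Σ X_I over i = 1, …, 86, with X_I the indicator of one descent.
There are 86 indicators.
For each fixed i, the pair (π(i), π(i+1)) is a uniformly random ordered pair of distinct values from {1, …, 87}; by symmetry P[π(i) > π(i+1)] = 1/2.
By linearity: E[X] = 86 · (1/2) = (87 − 1) · (1/2) = 43 ≈ 43.000.

E[X] = 43 = 43.000.


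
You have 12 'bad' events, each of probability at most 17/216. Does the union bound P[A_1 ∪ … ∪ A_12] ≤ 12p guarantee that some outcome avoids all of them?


Union bound: P[∪_{i=1}^{12} A_i] ≤ Σ_i P[A_i] ≤ 12·p = 12·(17/216) = 17/18.
Numerically: 17/18 ≈ 0.9444.
Is 17/18 < 1? YES.
Since P[∪ A_i] ≤ 17/18 < 1, the complement has P[∩ A_i^c] ≥ 1 − 17/18 = 1/18 > 0, so some outcome avoids every A_i.

12·p = 17/18 ≈ 0.9444; existence CERTIFIED by the union bound.


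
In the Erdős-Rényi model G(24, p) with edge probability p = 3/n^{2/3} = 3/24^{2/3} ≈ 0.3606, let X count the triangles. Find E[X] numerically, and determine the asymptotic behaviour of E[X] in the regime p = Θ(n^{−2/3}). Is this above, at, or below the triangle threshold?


Number of potential triangles: C(24, 3) = 2024.
Each occurs with probability p³ ≈ (0.3606)³ ≈ 4.687500e-02.
By linearity: E[X] = C(24, 3)·p³ ≈ 2024 · 4.687500e-02 ≈ 94.8750.
Since α = 2/3 < 1, p = c/n^{2/3} ≫ 1/n is above the triangle threshold p ~ 1/n. Asymptotically E[X] ~ (c³/6)·n^{3(1−α)} = (3³/6)·n^{1} → ∞; triangles are abundant w.h.p.

E[X] ≈ 94.8750; in regime p = Θ(1/n^{2/3}) E[X] diverges (above the triangle threshold p ~ 1/n).


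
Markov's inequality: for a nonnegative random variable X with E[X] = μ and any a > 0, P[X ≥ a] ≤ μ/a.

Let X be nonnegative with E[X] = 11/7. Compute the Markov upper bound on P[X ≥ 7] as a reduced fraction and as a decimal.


μ = E[X] = 11/7, a = 7.
Markov: P[X ≥ 7] ≤ μ/a = (11/7)/7 = 11/49.
Numerically: ≈ 0.2245.
(Since a = 7 > μ = 1.5714, the bound 11/49 is < 1 and informative.)

P[X ≥ 7] ≤ 11/49 ≈ 0.2245.


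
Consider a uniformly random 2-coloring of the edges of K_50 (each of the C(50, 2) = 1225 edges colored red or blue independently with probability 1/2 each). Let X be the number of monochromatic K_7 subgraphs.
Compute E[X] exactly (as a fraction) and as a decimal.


Let X = Σ_S X_S over the C(50, 7) = 99884400 subsets S of size 7, where X_S = 1 if the K_7 on S is monochromatic.
For a fixed S, the K_7 on S has C(7, 2) = 21 edges. P[all 21 edges red] = (1/2)^21, and likewise for blue, so P[monochromatic] = 2·(1/2)^21 = 2^{1 − 21} = 1/1048576.
By linearity of expectation: E[X] = C(50, 7) · 2^{1 − 21} = 99884400 · 1/1048576 = 6242775/65536.
Numerically: E[X] ≈ 95.2572.

E[X] = C(50,7)·2^(1−C(7,2)) = 6242775/65536 ≈ 95.2572.


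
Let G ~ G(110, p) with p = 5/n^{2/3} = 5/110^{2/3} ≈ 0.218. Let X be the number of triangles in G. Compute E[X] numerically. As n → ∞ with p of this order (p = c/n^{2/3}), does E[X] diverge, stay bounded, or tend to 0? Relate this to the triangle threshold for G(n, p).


Number of potential triangles: C(110, 3) = 215820.
Each occurs with probability p³ ≈ (0.218)³ ≈ 1.03306e-02.
By linearity: E[X] = C(110, 3)·p³ ≈ 215820 · 1.03306e-02 ≈ 2229.545.
Since α = 2/3 < 1, p = c/n^{2/3} ≫ 1/n is above the triangle threshold p ~ 1/n. Asymptotically E[X] ~ (c³/6)·n^{3(1−α)} = (5³/6)·n^{1} → ∞; triangles are abundant w.h.p.

E[X] ≈ 2229.545; in regime p = Θ(1/n^{2/3}) E[X] diverges (above the triangle threshold p ~ 1/n).


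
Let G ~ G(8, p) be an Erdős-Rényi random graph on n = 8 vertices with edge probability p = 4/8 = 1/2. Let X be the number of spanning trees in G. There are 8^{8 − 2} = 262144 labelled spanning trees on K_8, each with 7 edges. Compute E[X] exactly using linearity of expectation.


K_8 has 8^{8 − 2} = 262144 labelled spanning trees.
For each such spanning tree H, let X_H = 1 if all 7 edges of H are present in G. Then P[X_H = 1] = p^{7} = (1/2)^{7} = 1/128.
By linearity of expectation: E[X] = Σ_H E[X_H] = 262144 · p^{7} = 262144 · 1/128 = 2048.
Numerically: E[X] ≈ 2048.

E[X] = 262144 · (1/2)^{7} = 2048 ≈ 2048.
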